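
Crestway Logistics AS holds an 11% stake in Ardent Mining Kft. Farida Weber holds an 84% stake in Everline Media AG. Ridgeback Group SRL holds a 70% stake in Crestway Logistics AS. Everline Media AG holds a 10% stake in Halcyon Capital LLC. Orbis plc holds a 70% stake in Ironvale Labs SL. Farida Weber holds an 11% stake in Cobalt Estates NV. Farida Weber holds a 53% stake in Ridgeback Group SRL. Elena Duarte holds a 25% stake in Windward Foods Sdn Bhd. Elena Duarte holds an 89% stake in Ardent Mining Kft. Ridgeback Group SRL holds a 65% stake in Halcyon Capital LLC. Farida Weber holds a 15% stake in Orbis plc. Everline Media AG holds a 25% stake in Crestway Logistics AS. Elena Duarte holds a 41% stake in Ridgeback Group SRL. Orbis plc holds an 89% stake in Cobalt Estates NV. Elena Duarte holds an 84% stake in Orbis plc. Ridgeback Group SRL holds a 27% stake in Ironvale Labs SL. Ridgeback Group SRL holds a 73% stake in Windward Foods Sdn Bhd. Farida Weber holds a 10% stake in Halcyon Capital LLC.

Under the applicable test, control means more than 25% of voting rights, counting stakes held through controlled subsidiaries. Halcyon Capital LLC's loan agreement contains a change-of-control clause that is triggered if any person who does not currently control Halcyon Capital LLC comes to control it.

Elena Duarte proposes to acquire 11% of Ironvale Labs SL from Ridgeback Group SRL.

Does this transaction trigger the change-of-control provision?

The purchase adds only to Elena's holdings (Ridgeback's stake shrinks), so Elena is the only person who could newly come to control Halcyon.
Elena holds 41% of Ridgeback, so Elena controls Ridgeback.
Ridgeback holds 65% of Halcyon, so Elena controls Halcyon.
So Elena already controls Halcyon before the transaction.
After the purchase, Elena holds 11% of Ironvale directly, and Ridgeback's stake falls to 16%.
Elena controlled Halcyon already, so this is not a new person acquiring control; every other person's position is unchanged or reduced.
No new person acquires control, so the clause is not triggered.

No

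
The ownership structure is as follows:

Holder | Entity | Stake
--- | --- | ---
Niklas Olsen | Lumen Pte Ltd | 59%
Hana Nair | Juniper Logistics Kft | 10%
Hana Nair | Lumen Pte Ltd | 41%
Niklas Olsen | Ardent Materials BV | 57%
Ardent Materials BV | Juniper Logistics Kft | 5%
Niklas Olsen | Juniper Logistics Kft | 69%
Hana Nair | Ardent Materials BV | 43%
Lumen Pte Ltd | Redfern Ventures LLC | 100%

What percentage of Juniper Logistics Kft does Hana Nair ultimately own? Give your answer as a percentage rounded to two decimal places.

12.15%

Hana reaches Juniper along 2 paths.
Direct stake: 10% = 10%.
Via Ardent: 43% × 5% = 2.15%.
Total: 10% + 2.15% = 12.15%.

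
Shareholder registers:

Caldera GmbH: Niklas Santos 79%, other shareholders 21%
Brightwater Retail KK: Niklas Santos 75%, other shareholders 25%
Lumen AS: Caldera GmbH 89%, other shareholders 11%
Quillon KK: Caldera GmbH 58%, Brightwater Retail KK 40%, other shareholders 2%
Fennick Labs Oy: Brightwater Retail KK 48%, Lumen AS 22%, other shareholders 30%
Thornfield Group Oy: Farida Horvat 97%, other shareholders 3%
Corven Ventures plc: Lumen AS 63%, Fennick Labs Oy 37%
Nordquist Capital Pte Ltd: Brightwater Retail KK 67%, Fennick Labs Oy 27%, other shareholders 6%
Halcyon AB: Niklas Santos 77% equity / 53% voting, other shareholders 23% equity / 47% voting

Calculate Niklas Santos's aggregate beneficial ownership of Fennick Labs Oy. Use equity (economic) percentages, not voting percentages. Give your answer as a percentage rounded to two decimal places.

51.47%

Niklas reaches Fennick along 2 paths.
Via Brightwater: 75% × 48% = 36%.
Via Caldera → Lumen: 79% × 89% × 22% = 15.4682%.
Total: 36% + 15.4682% = 51.4682%.
Rounded: 51.47%.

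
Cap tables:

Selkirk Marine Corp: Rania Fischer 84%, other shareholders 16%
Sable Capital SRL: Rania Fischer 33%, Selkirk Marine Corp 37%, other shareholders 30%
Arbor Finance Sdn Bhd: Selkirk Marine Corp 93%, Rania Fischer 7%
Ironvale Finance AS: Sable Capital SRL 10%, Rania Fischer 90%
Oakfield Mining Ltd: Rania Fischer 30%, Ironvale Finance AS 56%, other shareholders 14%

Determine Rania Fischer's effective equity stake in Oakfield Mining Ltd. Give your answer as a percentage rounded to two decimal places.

Rania reaches Oakfield along 4 paths.
Direct stake: 30% = 30%.
Via Sable → Ironvale: 33% × 10% × 56% = 1.848%.
Via Selkirk → Sable → Ironvale: 84% × 37% × 10% × 56% = 1.74048%.
Via Ironvale: 90% × 56% = 50.4%.
Total: 30% + 1.848% + 1.74048% + 50.4% = 83.98848%.
Rounded: 83.99%.

83.99%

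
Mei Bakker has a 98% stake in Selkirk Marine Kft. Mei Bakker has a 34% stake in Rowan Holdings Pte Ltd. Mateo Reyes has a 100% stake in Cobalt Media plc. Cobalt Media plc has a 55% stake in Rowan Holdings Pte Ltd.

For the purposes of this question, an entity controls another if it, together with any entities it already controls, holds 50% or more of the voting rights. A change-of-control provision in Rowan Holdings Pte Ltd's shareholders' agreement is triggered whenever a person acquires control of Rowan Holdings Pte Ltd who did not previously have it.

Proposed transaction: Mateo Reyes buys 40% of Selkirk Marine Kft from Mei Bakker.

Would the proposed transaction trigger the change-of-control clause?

The purchase adds only to Mateo's holdings (Mei's stake shrinks), so Mateo is the only person who could newly come to control Rowan.
Mateo holds 100% of Cobalt, so Mateo controls Cobalt.
Cobalt holds 55% of Rowan, so Mateo controls Rowan.
So Mateo already controls Rowan before the transaction.
After the purchase, Mateo holds 40% of Selkirk directly, and Mei's stake falls to 58%.
Mateo controlled Rowan already, so this is not a new person acquiring control; every other person's position is unchanged or reduced.
No new person acquires control, so the clause is not triggered.

No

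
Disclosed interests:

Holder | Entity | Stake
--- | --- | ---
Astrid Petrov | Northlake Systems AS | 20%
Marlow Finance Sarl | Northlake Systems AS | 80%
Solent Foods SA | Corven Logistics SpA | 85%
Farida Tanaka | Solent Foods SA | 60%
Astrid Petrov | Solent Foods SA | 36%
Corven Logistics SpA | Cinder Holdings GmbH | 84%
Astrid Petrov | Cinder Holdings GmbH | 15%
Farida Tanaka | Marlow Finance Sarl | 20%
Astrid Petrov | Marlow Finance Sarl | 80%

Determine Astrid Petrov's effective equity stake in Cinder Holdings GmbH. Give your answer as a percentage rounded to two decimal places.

40.70%

Astrid reaches Cinder along 2 paths.
Direct stake: 15% = 15%.
Via Solent → Corven: 36% × 85% × 84% = 25.704%.
Total: 15% + 25.704% = 40.704%.
Rounded: 40.70%.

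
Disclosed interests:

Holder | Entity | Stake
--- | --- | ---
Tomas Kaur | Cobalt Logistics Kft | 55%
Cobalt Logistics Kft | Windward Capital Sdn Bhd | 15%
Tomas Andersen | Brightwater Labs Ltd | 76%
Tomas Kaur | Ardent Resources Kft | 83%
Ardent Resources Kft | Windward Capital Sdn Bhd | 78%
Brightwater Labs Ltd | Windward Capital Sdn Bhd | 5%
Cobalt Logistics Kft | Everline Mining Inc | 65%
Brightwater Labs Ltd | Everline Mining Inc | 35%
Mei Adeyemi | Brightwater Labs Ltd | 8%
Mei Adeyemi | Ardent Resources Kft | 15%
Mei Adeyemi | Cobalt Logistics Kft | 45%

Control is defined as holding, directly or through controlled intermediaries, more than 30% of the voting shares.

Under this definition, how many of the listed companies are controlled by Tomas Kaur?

4

Tomas Kaur holds 83% of Ardent, so Tomas Kaur controls Ardent.
Tomas Kaur holds 55% of Cobalt, so Tomas Kaur controls Cobalt.
Cobalt and Ardent together hold 15% + 78% = 93% of Windward, so Tomas Kaur controls Windward.
Cobalt holds 65% of Everline, so Tomas Kaur controls Everline.
No other company's threshold is met.
Tomas Kaur controls 4 companies.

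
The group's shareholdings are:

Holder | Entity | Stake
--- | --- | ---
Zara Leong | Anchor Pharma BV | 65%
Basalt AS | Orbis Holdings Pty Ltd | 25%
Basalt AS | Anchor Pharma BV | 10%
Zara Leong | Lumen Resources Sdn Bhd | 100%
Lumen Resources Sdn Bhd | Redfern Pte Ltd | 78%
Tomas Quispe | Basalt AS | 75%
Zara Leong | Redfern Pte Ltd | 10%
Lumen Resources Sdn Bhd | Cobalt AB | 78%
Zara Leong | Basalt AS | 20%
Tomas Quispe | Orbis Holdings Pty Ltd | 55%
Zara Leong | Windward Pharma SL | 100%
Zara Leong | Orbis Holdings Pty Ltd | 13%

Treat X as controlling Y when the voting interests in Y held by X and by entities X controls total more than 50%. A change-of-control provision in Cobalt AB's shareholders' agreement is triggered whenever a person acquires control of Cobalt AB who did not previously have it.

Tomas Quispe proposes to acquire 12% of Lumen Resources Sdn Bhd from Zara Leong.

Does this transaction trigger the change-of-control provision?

No

The purchase adds only to Tomas's holdings (Zara's stake shrinks), so Tomas is the only person who could newly come to control Cobalt.
Tomas holds 75% of Basalt, so Tomas controls Basalt.
Basalt and Tomas together hold 25% + 55% = 80% of Orbis, so Tomas controls Orbis.
Neither Tomas nor any entity Tomas controls holds any voting interest in Cobalt.
So before the transaction, Tomas does not control Cobalt.
After the purchase, Tomas holds 12% of Lumen directly, and Zara's stake falls to 88%.
Tomas's side now holds 12% of Lumen, not > 50%, so Tomas still does not control Lumen.
After the transaction, neither Tomas nor any entity Tomas controls holds a voting interest in Cobalt, so Tomas still does not control it.
No new person acquires control, so the clause is not triggered.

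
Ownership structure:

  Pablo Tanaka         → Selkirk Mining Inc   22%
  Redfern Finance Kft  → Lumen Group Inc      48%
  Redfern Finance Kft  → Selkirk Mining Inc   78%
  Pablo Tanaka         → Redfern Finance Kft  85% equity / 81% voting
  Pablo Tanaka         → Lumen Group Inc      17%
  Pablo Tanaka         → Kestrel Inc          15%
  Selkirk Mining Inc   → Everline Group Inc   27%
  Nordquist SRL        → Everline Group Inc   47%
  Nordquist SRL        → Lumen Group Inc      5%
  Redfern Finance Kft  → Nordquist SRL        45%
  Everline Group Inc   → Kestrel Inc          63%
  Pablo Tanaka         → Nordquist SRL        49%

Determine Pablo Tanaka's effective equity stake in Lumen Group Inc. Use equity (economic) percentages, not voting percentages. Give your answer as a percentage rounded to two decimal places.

Pablo reaches Lumen along 4 paths.
Direct stake: 17% = 17%.
Via Redfern → Nordquist: 85% × 45% × 5% = 1.9125%.
Via Nordquist: 49% × 5% = 2.45%.
Via Redfern: 85% × 48% = 40.8%.
Total: 17% + 1.9125% + 2.45% + 40.8% = 62.1625%.
Rounded: 62.16%.

62.16%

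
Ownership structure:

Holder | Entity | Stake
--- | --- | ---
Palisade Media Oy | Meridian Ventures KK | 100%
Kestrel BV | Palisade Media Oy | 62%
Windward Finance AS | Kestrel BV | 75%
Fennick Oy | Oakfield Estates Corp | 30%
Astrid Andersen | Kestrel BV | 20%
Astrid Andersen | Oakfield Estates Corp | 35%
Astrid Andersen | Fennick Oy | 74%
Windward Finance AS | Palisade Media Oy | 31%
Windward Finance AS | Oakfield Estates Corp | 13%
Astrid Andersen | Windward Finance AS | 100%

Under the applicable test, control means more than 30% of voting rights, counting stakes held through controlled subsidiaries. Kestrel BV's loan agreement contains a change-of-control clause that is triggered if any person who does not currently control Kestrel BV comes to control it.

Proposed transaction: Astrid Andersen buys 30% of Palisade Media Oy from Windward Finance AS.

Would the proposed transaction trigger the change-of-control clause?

No

The purchase adds only to Astrid's holdings (Windward's stake shrinks), so Astrid is the only person who could newly come to control Kestrel.
Astrid holds 100% of Windward, so Astrid controls Windward.
Windward and Astrid together hold 75% + 20% = 95% of Kestrel, so Astrid controls Kestrel.
So Astrid already controls Kestrel before the transaction.
After the purchase, Astrid holds 30% of Palisade directly, and Windward's stake falls to 1%.
Astrid controlled Kestrel already, so this is not a new person acquiring control; every other person's position is unchanged or reduced.
No new person acquires control, so the clause is not triggered.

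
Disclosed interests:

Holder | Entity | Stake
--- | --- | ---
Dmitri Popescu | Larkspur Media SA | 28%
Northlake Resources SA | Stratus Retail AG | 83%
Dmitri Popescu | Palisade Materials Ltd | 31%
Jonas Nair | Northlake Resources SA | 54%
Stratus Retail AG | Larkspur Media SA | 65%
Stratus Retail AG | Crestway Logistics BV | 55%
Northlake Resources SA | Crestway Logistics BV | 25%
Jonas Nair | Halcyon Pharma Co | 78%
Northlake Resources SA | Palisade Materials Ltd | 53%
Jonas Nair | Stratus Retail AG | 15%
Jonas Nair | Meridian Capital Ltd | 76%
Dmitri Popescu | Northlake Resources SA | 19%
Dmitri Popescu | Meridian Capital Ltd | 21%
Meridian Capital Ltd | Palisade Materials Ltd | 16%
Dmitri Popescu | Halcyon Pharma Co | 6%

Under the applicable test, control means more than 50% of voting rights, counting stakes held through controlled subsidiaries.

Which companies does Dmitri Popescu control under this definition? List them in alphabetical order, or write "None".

Dmitri's largest direct stake is 31% in Palisade, which does not meet the threshold.

None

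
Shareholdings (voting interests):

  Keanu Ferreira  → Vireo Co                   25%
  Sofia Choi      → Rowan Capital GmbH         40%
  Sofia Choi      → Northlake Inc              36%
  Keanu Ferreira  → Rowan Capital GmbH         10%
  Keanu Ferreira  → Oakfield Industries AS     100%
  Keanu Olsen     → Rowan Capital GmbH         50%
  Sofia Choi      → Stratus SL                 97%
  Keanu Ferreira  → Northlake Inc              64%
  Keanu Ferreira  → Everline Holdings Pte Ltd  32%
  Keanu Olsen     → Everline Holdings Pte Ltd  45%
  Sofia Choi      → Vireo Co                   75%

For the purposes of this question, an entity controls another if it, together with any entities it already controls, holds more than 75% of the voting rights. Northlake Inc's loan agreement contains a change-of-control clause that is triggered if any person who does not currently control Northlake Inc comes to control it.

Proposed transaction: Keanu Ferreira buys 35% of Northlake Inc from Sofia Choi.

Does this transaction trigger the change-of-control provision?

Yes

The purchase adds only to Keanu Ferreira's holdings (Sofia's stake shrinks), so Keanu Ferreira is the only person who could newly come to control Northlake.
Keanu Ferreira holds 100% of Oakfield, so Keanu Ferreira controls Oakfield.
In Northlake, Keanu Ferreira's side holds only 64%, not > 75%.
So before the transaction, Keanu Ferreira does not control Northlake.
After the purchase, Keanu Ferreira's direct stake in Northlake rises to 64% + 35% = 99%, and Sofia's stake falls to 1%.
Keanu Ferreira holds 99% of Northlake, so Keanu Ferreira controls Northlake.
Keanu Ferreira did not control Northlake before and does after, so the clause is triggered.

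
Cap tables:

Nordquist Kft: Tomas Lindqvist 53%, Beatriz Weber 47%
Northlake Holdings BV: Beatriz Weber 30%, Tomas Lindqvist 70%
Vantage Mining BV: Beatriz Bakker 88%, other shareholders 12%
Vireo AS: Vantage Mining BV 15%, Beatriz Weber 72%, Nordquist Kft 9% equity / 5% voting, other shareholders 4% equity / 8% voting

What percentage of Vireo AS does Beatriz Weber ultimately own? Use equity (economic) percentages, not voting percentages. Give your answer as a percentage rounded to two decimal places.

Beatriz Weber reaches Vireo along 2 paths.
Direct stake: 72% = 72%.
Via Nordquist: 47% × 9% = 4.23%.
Total: 72% + 4.23% = 76.23%.

76.23%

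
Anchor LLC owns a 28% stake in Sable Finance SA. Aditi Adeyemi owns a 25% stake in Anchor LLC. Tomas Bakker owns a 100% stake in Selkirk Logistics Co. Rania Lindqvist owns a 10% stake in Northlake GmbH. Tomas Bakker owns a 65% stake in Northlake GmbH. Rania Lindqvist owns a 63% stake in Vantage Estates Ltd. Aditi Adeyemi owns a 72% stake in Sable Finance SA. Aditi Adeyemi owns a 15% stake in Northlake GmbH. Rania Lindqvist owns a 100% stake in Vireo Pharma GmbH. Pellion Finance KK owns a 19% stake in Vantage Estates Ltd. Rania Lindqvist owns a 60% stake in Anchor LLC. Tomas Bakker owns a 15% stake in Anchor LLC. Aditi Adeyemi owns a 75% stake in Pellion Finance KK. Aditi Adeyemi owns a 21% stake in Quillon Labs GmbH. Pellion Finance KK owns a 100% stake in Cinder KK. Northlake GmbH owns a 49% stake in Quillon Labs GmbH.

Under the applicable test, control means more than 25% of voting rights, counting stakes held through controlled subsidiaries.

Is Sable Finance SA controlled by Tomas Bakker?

No

Tomas holds 65% of Northlake, so Tomas controls Northlake.
Tomas holds 100% of Selkirk, so Tomas controls Selkirk.
Northlake holds 49% of Quillon, so Tomas controls Quillon.
Neither Tomas nor any entity Tomas controls holds any voting interest in Sable.
So Tomas does not control Sable.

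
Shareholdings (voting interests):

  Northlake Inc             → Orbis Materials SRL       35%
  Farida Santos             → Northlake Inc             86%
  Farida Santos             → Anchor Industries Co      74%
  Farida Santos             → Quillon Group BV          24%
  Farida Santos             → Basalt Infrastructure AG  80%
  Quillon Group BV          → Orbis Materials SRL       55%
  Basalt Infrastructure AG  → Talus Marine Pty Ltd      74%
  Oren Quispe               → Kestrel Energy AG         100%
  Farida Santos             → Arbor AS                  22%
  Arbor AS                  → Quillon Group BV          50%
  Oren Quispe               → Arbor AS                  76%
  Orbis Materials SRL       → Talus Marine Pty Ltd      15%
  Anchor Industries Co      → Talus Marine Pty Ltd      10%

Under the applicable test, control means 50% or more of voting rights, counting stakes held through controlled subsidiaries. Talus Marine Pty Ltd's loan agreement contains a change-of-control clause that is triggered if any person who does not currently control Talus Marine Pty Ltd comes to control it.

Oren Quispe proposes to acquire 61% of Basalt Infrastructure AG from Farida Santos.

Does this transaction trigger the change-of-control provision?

The purchase adds only to Oren's holdings (Farida's stake shrinks), so Oren is the only person who could newly come to control Talus.
Oren holds 76% of Arbor, so Oren controls Arbor.
Arbor holds 50% of Quillon, so Oren controls Quillon.
Quillon holds 55% of Orbis, so Oren controls Orbis.
Oren holds 100% of Kestrel, so Oren controls Kestrel.
In Talus, Oren's side holds only 15%, not ≥ 50%.
So before the transaction, Oren does not control Talus.
After the purchase, Oren holds 61% of Basalt directly, and Farida's stake falls to 19%.
Oren holds 61% of Basalt, so Oren controls Basalt.
Basalt and Orbis together hold 74% + 15% = 89% of Talus, so Oren controls Talus.
Oren did not control Talus before and does after, so the clause is triggered.

Yes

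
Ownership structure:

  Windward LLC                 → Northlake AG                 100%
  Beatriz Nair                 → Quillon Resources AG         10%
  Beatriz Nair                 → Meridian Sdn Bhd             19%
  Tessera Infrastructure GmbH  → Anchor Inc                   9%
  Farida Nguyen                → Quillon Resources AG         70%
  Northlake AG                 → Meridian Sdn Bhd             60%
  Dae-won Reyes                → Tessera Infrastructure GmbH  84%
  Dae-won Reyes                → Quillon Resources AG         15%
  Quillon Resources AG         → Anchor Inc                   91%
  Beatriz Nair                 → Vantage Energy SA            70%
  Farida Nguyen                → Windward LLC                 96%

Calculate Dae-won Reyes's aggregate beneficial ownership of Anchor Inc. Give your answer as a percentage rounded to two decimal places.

Dae-won reaches Anchor along 2 paths.
Via Tessera: 84% × 9% = 7.56%.
Via Quillon: 15% × 91% = 13.65%.
Total: 7.56% + 13.65% = 21.21%.

21.21%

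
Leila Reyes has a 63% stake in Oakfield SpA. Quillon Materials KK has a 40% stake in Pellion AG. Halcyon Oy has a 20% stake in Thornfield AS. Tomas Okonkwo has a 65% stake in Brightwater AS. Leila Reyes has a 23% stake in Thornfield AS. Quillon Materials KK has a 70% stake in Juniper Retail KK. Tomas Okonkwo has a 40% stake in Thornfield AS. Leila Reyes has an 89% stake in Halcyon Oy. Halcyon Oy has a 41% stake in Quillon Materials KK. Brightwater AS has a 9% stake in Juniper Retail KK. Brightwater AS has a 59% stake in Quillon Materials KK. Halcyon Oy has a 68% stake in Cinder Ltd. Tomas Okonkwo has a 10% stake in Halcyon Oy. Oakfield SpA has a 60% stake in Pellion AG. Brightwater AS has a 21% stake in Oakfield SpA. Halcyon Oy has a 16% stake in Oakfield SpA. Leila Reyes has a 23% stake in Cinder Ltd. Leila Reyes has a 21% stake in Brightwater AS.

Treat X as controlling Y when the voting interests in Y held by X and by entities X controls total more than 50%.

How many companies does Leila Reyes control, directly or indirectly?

Leila holds 89% of Halcyon, so Leila controls Halcyon.
Leila and Halcyon together hold 23% + 68% = 91% of Cinder, so Leila controls Cinder.
Leila and Halcyon together hold 63% + 16% = 79% of Oakfield, so Leila controls Oakfield.
Oakfield holds 60% of Pellion, so Leila controls Pellion.
No other company's threshold is met.
Leila controls 4 companies.

4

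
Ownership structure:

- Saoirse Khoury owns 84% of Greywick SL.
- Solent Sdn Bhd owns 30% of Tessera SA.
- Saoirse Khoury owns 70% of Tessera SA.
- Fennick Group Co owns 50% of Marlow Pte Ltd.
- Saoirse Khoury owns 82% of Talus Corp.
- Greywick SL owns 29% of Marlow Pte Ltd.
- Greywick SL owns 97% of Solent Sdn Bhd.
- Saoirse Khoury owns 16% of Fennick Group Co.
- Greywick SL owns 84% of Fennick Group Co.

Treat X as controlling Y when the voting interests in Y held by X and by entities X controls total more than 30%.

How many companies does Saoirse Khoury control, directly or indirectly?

Saoirse holds 84% of Greywick, so Saoirse controls Greywick.
Greywick and Saoirse together hold 84% + 16% = 100% of Fennick, so Saoirse controls Fennick.
Greywick holds 97% of Solent, so Saoirse controls Solent.
Fennick and Greywick together hold 50% + 29% = 79% of Marlow, so Saoirse controls Marlow.
Solent and Saoirse together hold 30% + 70% = 100% of Tessera, so Saoirse controls Tessera.
Saoirse holds 82% of Talus, so Saoirse controls Talus.
Saoirse controls 6 companies.

6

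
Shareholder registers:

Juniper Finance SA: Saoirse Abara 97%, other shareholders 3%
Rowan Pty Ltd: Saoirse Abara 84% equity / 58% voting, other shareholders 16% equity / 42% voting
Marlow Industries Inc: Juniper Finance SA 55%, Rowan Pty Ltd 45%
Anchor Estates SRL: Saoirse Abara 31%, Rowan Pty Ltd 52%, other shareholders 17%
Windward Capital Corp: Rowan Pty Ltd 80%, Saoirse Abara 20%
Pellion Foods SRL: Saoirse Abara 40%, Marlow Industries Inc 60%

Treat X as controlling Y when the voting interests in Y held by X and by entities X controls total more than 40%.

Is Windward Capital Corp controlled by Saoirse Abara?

Saoirse holds 58% of Rowan, so Saoirse controls Rowan.
Rowan and Saoirse together hold 80% + 20% = 100% of Windward, so Saoirse controls Windward.

Yes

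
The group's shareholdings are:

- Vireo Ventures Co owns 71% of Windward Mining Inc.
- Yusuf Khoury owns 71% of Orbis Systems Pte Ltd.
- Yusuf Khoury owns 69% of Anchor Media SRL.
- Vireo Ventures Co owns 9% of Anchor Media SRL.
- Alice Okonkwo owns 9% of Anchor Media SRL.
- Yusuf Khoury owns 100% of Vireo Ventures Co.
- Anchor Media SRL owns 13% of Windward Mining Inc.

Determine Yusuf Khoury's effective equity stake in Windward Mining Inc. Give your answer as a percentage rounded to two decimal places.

Yusuf reaches Windward along 3 paths.
Via Vireo: 100% × 71% = 71%.
Via Anchor: 69% × 13% = 8.97%.
Via Vireo → Anchor: 100% × 9% × 13% = 1.17%.
Total: 71% + 8.97% + 1.17% = 81.14%.

81.14%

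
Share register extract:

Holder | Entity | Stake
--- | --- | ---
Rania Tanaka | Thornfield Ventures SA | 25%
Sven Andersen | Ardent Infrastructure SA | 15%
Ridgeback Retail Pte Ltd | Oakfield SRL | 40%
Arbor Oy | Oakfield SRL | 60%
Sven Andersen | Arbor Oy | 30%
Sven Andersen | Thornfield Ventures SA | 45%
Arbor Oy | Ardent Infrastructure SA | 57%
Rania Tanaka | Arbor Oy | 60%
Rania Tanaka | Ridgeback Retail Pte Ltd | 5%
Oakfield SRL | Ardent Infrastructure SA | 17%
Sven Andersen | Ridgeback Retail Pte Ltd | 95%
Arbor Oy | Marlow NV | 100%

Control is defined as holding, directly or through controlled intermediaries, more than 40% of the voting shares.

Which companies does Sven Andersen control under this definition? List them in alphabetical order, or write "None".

Sven holds 95% of Ridgeback, so Sven controls Ridgeback.
Sven holds 45% of Thornfield, so Sven controls Thornfield.
No other company's threshold is met.

Ridgeback Retail Pte Ltd, Thornfield Ventures SA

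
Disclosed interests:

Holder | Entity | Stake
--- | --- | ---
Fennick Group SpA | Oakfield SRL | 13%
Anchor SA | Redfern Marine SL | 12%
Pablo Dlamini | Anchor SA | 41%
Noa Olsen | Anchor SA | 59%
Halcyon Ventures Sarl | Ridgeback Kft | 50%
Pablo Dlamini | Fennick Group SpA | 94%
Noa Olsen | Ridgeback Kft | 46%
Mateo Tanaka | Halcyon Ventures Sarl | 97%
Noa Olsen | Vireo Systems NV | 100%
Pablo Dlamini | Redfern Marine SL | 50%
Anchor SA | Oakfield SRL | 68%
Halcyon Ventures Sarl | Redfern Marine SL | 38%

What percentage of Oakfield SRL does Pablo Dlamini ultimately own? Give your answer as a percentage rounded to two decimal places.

40.10%

Pablo reaches Oakfield along 2 paths.
Via Anchor: 41% × 68% = 27.88%.
Via Fennick: 94% × 13% = 12.22%.
Total: 27.88% + 12.22% = 40.1%.
Rounded: 40.10%.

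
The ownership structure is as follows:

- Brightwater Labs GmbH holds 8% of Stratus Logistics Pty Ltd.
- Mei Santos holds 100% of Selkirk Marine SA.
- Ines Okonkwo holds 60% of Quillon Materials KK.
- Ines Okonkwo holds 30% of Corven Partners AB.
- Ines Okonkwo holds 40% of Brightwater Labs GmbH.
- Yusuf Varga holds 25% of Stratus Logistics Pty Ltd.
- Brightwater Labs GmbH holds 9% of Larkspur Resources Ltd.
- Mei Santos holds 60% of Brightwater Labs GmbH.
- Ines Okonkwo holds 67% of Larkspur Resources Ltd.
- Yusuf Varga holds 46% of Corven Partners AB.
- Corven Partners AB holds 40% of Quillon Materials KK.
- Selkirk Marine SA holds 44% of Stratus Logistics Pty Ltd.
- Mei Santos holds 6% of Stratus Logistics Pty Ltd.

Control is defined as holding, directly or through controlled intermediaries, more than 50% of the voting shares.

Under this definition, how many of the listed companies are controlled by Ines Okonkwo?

Ines holds 67% of Larkspur, so Ines controls Larkspur.
Ines holds 60% of Quillon, so Ines controls Quillon.
No other company's threshold is met.
Ines controls 2 companies.

2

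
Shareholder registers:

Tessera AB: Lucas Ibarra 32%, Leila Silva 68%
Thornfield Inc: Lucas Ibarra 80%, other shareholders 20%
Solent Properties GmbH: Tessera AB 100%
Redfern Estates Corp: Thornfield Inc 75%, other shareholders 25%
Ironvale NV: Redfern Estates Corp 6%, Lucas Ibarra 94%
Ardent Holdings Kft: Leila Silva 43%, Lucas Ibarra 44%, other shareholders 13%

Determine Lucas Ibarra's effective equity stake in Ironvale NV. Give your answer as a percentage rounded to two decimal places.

Lucas reaches Ironvale along 2 paths.
Via Thornfield → Redfern: 80% × 75% × 6% = 3.6%.
Direct stake: 94% = 94%.
Total: 3.6% + 94% = 97.6%.
Rounded: 97.60%.

97.60%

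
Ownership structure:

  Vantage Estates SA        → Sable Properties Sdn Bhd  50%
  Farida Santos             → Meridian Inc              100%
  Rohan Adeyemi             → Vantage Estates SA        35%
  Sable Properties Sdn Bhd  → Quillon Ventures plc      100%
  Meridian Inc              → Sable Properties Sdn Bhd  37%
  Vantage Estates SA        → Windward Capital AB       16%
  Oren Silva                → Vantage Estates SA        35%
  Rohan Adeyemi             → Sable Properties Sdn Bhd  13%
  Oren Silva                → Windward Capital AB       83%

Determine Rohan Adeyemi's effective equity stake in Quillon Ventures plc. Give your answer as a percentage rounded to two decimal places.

Rohan reaches Quillon along 2 paths.
Via Sable: 13% × 100% = 13%.
Via Vantage → Sable: 35% × 50% × 100% = 17.5%.
Total: 13% + 17.5% = 30.5%.
Rounded: 30.50%.

30.50%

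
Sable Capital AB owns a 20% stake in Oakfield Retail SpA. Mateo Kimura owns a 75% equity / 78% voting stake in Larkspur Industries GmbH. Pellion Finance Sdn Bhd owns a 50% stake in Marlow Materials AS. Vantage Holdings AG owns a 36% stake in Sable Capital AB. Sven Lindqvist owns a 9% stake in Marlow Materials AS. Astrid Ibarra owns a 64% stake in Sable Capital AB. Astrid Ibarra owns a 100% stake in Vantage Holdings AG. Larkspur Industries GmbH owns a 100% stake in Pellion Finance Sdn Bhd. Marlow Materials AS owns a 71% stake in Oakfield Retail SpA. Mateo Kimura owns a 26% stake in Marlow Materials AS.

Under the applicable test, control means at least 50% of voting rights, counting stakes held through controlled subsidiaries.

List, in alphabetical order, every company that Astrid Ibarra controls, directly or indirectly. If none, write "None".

Sable Capital AB, Vantage Holdings AG

Astrid holds 100% of Vantage, so Astrid controls Vantage.
Vantage and Astrid together hold 36% + 64% = 100% of Sable, so Astrid controls Sable.
No other company's threshold is met.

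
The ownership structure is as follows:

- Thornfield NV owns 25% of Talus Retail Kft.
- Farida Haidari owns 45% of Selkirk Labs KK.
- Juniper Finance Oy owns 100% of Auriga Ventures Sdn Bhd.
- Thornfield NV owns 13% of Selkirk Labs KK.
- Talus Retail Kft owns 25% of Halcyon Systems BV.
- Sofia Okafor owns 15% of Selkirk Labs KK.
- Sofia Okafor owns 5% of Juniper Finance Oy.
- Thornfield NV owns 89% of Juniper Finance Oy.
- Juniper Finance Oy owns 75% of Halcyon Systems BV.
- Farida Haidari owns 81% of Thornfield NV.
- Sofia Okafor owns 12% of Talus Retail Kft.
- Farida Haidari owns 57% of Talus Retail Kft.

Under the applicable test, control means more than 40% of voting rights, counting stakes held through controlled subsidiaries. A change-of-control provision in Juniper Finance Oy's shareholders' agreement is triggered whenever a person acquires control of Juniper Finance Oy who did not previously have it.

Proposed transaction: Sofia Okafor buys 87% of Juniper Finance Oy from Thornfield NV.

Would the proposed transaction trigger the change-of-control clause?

The purchase adds only to Sofia's holdings (Thornfield's stake shrinks), so Sofia is the only person who could newly come to control Juniper.
Sofia's largest direct stake is 15% in Selkirk, which does not meet the threshold, so Sofia controls no company.
In Juniper, Sofia's side holds only 5%, not > 40%.
So before the transaction, Sofia does not control Juniper.
After the purchase, Sofia's direct stake in Juniper rises to 5% + 87% = 92%, and Thornfield's stake falls to 2%.
Sofia holds 92% of Juniper, so Sofia controls Juniper.
Sofia did not control Juniper before and does after, so the clause is triggered.

Yes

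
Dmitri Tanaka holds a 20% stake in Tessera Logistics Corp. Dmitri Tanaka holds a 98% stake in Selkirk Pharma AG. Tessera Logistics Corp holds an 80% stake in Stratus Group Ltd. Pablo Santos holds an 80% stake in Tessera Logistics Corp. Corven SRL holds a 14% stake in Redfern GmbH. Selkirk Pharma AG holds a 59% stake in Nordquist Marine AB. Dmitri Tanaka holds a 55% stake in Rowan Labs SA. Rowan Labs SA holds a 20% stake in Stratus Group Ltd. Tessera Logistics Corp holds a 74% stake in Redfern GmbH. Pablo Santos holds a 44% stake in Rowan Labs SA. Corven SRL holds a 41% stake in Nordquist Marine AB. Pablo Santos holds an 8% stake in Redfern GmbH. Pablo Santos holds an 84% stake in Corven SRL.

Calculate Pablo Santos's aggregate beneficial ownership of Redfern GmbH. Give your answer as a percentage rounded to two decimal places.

Pablo reaches Redfern along 3 paths.
Direct stake: 8% = 8%.
Via Tessera: 80% × 74% = 59.2%.
Via Corven: 84% × 14% = 11.76%.
Total: 8% + 59.2% + 11.76% = 78.96%.

78.96%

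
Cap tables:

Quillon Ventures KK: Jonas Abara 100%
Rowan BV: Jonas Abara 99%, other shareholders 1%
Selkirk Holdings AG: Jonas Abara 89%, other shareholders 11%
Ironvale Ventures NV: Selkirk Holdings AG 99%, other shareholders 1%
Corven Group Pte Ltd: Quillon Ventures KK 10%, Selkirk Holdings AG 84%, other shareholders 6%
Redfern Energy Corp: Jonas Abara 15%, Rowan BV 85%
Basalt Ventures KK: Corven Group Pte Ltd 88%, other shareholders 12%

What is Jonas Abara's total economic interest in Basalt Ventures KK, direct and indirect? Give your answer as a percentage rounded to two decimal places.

Jonas reaches Basalt along 2 paths.
Via Quillon → Corven: 100% × 10% × 88% = 8.8%.
Via Selkirk → Corven: 89% × 84% × 88% = 65.7888%.
Total: 8.8% + 65.7888% = 74.5888%.
Rounded: 74.59%.

74.59%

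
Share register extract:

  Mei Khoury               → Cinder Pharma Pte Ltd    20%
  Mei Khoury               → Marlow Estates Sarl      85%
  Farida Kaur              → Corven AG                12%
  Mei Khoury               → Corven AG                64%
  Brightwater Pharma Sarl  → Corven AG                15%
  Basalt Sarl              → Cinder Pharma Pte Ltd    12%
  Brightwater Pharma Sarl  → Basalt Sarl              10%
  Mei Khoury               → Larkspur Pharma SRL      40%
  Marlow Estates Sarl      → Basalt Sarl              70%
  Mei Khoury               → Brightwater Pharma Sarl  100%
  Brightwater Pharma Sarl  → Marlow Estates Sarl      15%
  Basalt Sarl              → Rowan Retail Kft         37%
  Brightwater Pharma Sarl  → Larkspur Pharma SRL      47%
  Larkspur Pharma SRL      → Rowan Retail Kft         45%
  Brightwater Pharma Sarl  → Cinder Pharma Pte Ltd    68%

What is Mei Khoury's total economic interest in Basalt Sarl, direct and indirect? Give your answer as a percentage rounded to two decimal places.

Mei reaches Basalt along 3 paths.
Via Brightwater → Marlow: 100% × 15% × 70% = 10.5%.
Via Marlow: 85% × 70% = 59.5%.
Via Brightwater: 100% × 10% = 10%.
Total: 10.5% + 59.5% + 10% = 80%.
Rounded: 80.00%.

80.00%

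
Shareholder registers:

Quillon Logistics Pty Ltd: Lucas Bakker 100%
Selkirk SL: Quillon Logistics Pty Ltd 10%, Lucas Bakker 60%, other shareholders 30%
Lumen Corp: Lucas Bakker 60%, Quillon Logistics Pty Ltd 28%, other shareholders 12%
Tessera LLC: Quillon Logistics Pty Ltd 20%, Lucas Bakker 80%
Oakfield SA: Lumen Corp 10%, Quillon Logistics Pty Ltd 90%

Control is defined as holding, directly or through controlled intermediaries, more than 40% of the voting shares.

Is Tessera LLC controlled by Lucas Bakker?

Lucas holds 100% of Quillon, so Lucas controls Quillon.
Quillon and Lucas together hold 20% + 80% = 100% of Tessera, so Lucas controls Tessera.

Yes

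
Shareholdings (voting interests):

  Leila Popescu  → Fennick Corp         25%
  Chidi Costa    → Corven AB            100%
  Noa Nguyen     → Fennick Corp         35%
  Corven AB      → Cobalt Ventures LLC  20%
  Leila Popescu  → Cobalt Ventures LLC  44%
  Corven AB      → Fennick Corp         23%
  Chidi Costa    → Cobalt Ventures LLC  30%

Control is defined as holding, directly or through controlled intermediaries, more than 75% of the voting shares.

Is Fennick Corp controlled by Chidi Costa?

No

Chidi holds 100% of Corven, so Chidi controls Corven.
In Fennick, Chidi's side holds only 23%, not > 75%.
So Chidi does not control Fennick.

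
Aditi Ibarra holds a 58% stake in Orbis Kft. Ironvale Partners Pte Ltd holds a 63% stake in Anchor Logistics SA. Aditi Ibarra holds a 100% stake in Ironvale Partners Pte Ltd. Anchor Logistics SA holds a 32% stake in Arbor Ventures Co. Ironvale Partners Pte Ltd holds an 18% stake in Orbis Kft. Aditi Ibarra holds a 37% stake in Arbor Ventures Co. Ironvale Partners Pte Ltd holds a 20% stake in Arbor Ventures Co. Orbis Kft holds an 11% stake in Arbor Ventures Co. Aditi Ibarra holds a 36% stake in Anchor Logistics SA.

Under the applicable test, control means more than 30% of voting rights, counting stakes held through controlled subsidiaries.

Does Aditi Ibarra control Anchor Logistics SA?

Yes

Aditi holds 100% of Ironvale, so Aditi controls Ironvale.
Ironvale and Aditi together hold 63% + 36% = 99% of Anchor, so Aditi controls Anchor.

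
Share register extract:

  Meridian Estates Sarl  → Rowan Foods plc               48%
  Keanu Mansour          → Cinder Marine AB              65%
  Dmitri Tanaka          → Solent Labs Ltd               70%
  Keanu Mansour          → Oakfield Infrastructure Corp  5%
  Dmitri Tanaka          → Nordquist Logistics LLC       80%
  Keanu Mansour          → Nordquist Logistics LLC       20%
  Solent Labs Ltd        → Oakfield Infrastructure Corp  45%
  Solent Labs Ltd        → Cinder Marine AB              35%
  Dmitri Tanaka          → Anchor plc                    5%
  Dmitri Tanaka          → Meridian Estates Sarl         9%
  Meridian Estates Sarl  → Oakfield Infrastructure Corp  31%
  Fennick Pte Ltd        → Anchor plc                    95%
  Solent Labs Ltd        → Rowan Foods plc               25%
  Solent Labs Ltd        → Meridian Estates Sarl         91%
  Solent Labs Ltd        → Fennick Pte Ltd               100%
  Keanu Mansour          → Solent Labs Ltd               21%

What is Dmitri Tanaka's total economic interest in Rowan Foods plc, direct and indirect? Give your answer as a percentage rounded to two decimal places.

Dmitri reaches Rowan along 3 paths.
Via Solent: 70% × 25% = 17.5%.
Via Meridian: 9% × 48% = 4.32%.
Via Solent → Meridian: 70% × 91% × 48% = 30.576%.
Total: 17.5% + 4.32% + 30.576% = 52.396%.
Rounded: 52.40%.

52.40%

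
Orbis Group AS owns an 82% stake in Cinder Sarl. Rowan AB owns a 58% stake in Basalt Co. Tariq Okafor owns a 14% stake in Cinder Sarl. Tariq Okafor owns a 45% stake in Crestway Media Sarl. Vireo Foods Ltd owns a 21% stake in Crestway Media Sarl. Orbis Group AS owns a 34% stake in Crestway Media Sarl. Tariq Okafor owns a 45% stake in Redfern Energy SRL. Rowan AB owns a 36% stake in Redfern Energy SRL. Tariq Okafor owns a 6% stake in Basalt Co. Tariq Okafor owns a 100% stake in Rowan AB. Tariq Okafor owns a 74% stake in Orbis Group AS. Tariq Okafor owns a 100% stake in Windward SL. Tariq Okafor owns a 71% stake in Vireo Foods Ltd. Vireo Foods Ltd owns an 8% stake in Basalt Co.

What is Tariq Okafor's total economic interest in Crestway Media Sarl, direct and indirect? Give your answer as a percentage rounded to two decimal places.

Tariq reaches Crestway along 3 paths.
Direct stake: 45% = 45%.
Via Vireo: 71% × 21% = 14.91%.
Via Orbis: 74% × 34% = 25.16%.
Total: 45% + 14.91% + 25.16% = 85.07%.

85.07%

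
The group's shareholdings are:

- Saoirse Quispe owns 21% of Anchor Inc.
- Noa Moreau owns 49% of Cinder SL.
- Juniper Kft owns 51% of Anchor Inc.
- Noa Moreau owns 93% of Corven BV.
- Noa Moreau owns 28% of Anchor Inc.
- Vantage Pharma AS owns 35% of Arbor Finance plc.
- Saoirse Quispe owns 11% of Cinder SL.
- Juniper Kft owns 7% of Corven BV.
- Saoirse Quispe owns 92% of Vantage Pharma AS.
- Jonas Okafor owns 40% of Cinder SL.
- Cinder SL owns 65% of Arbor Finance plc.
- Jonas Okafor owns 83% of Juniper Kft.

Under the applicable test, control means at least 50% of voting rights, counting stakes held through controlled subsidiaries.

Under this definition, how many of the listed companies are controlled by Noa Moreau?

1

Noa holds 93% of Corven, so Noa controls Corven.
No other company's threshold is met.
Noa controls 1 company.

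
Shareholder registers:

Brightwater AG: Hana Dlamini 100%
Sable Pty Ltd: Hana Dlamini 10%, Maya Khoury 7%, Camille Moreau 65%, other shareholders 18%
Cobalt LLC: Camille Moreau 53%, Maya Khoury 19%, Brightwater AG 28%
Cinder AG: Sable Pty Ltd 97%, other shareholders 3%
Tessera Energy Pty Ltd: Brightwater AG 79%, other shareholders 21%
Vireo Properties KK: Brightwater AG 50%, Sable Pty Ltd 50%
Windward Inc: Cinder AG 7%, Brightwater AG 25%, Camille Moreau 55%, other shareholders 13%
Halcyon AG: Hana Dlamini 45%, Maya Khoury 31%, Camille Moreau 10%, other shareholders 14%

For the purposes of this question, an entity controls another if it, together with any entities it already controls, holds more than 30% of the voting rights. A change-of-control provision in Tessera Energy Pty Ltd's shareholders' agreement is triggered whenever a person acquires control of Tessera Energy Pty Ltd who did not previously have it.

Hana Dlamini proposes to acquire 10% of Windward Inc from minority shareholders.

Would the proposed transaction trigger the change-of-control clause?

The purchase changes only Hana's holdings, so Hana is the only person who could newly come to control Tessera.
Hana holds 100% of Brightwater, so Hana controls Brightwater.
Brightwater holds 79% of Tessera, so Hana controls Tessera.
So Hana already controls Tessera before the transaction.
After the purchase, Hana holds 10% of Windward directly.
Hana controlled Tessera already, so this is not a new person acquiring control; every other person's position is unchanged or reduced.
No new person acquires control, so the clause is not triggered.

No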